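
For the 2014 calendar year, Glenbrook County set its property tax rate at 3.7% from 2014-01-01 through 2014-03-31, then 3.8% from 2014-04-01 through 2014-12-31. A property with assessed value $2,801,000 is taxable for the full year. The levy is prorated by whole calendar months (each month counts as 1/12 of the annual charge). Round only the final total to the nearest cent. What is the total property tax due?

2014-01-01 to 2014-03-31: 3 months at 3.7% → $2,801,000 × 3.7% × 3/12 = $25,909.2500
2014-04-01 to 2014-12-31: 9 months at 3.8% → $2,801,000 × 3.8% × 9/12 = $79,828.5000
Total = $105,737.7500

$105,737.75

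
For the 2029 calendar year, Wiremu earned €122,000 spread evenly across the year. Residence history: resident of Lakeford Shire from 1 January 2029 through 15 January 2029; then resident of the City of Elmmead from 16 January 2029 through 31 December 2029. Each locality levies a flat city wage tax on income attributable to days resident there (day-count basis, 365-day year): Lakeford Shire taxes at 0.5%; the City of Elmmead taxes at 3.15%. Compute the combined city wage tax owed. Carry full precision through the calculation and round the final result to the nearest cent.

Lakeford Shire, 1 January – 15 January 2029: 15 days → €122,000 × 0.5% × 15/365 = €25.0685
The City of Elmmead, 16 January – 31 December 2029: 350 days → €122,000 × 3.15% × 350/365 = €3,685.0685
Total = €3,710.1370

€3,710.14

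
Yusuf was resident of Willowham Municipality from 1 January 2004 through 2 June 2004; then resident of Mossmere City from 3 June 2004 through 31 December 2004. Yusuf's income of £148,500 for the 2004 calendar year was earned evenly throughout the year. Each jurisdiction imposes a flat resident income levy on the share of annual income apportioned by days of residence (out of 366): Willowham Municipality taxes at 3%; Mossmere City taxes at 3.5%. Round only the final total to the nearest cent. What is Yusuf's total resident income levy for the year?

Willowham Municipality, 1 January – 2 June 2004: 154 days → £148,500 × 3% × 154/366 = £1,874.5082
Mossmere City, 3 June – 31 December 2004: 212 days → £148,500 × 3.5% × 212/366 = £3,010.5738
Total = £4,885.0820

£4,885.08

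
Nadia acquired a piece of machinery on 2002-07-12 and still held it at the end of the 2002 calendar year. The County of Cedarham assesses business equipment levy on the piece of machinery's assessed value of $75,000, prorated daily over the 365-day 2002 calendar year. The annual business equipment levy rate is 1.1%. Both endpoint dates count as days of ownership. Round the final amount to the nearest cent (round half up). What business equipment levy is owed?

Days held (2002-07-12 to 2002-12-31): 173 out of 365
Tax = $75,000 × 1.1% × 173/365 = $391.0274

$391.03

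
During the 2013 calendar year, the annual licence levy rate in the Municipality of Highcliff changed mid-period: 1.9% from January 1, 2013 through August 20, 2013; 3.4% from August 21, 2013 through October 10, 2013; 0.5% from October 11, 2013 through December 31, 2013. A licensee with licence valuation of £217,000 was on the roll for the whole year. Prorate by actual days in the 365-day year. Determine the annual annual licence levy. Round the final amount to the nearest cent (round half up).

£3,895.30

January 1 – August 20, 2013: 232 days at 1.9% → £217,000 × 1.9% × 232/365 = £2,620.6466
August 21 – October 10, 2013: 51 days at 3.4% → £217,000 × 3.4% × 51/365 = £1,030.8986
October 11 – December 31, 2013: 82 days at 0.5% → £217,000 × 0.5% × 82/365 = £243.7534
Total = £3,895.2986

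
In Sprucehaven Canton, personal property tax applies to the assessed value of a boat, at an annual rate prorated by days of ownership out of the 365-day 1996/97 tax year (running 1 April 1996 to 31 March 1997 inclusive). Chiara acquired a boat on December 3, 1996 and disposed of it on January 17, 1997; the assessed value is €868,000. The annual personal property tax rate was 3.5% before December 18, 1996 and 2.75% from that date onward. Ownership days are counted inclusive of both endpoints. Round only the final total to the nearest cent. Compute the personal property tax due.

€3,275.81

December 3 – December 17, 1996: 15 days at 3.5% → €868,000 × 3.5% × 15/365 = €1,248.4932
December 18, 1996 – January 17, 1997: 31 days at 2.75% → €868,000 × 2.75% × 31/365 = €2,027.3151
Total = €3,275.8082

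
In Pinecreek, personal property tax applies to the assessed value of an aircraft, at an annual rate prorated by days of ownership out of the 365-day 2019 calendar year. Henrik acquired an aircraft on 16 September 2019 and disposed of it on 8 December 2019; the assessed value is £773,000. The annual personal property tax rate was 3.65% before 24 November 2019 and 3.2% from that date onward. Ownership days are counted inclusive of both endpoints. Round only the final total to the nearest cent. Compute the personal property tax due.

£6,350.25

16 September – 23 November 2019: 69 days at 3.65% → £773,000 × 3.65% × 69/365 = £5,333.7000
24 November – 8 December 2019: 15 days at 3.2% → £773,000 × 3.2% × 15/365 = £1,016.5479
Total = £6,350.2479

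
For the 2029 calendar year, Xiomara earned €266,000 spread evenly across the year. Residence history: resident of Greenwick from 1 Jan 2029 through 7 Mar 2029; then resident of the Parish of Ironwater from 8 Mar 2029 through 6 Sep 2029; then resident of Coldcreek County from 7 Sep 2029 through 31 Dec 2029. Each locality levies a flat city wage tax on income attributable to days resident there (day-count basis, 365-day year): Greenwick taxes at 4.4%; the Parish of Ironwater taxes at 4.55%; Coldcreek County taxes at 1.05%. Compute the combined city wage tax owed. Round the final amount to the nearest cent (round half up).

Greenwick, 1 Jan – 7 Mar 2029: 66 days → €266,000 × 4.4% × 66/365 = €2,116.3397
The Parish of Ironwater, 8 Mar – 6 Sep 2029: 183 days → €266,000 × 4.55% × 183/365 = €6,068.0795
Coldcreek County, 7 Sep – 31 Dec 2029: 116 days → €266,000 × 1.05% × 116/365 = €887.6384
Total = €9,072.0575

€9,072.06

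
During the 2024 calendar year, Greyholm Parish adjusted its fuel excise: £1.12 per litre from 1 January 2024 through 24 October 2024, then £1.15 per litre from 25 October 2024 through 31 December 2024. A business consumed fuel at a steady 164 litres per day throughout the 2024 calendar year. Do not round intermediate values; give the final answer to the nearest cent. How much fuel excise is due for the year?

£67561.44

1 January – 24 October 2024: 298 days × 164 litres/day = 48,872 litres at £1.12/litre → £54736.64
25 October – 31 December 2024: 68 days × 164 litres/day = 11,152 litres at £1.15/litre → £12824.80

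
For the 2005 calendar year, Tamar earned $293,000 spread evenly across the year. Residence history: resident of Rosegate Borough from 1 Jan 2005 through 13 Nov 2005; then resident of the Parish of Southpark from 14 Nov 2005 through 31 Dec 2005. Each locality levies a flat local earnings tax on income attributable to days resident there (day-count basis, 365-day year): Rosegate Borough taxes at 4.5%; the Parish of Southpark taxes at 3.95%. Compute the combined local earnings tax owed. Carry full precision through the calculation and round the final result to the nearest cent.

$12,973.08

Rosegate Borough, 1 Jan – 13 Nov 2005: 317 days → $293,000 × 4.5% × 317/365 = $11,451.0822
The Parish of Southpark, 14 Nov – 31 Dec 2005: 48 days → $293,000 × 3.95% × 48/365 = $1,521.9945
Total = $12,973.0767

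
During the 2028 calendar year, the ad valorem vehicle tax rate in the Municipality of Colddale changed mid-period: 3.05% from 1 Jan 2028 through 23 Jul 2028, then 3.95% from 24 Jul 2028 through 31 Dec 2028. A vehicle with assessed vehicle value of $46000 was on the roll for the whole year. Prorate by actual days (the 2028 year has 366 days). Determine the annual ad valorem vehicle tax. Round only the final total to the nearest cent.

1 Jan – 23 Jul 2028: 205 days at 3.05% → $46000 × 3.05% × 205/366 = $785.8333
24 Jul – 31 Dec 2028: 161 days at 3.95% → $46000 × 3.95% × 161/366 = $799.2814
Total = $1585.1148

$1585.11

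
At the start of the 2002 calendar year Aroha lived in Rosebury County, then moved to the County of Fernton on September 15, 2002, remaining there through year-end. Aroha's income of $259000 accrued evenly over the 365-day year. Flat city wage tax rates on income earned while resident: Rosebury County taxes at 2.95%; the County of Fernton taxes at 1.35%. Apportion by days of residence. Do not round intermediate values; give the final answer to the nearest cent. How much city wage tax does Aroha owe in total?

$6414.33

Rosebury County, January 1 – September 14, 2002: 257 days → $259000 × 2.95% × 257/365 = $5379.7493
The County of Fernton, September 15 – December 31, 2002: 108 days → $259000 × 1.35% × 108/365 = $1034.5808
Total = $6414.3301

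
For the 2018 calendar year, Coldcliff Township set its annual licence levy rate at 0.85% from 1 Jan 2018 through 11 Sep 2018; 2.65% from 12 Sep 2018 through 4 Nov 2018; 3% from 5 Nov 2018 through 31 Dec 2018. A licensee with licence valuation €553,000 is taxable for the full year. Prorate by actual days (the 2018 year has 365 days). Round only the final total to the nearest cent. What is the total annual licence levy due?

€8,029.86

1 Jan – 11 Sep 2018: 254 days at 0.85% → €553,000 × 0.85% × 254/365 = €3,271.0329
12 Sep – 4 Nov 2018: 54 days at 2.65% → €553,000 × 2.65% × 54/365 = €2,168.0630
5 Nov – 31 Dec 2018: 57 days at 3% → €553,000 × 3% × 57/365 = €2,590.7671
Total = €8,029.8630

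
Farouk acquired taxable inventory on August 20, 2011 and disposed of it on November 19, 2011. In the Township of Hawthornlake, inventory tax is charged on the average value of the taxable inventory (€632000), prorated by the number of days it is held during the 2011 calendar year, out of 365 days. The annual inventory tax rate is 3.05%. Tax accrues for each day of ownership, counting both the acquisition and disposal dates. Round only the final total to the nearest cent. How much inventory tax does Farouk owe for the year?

€4858.61

Days held (August 20 – November 19, 2011): 92 out of 365
Tax = €632000 × 3.05% × 92/365 = €4858.6082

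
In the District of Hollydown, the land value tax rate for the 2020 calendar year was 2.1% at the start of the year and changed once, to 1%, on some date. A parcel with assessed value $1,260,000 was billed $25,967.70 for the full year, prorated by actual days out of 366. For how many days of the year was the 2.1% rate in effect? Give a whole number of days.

Let d = days at the first rate; then 366 − d days at the second rate.
$1,260,000 × [2.1%·d + 1%·(366−d)] / 366 = $25,967.70
Solving gives d = 353, so the new rate took effect on December 19, 2020.

353 days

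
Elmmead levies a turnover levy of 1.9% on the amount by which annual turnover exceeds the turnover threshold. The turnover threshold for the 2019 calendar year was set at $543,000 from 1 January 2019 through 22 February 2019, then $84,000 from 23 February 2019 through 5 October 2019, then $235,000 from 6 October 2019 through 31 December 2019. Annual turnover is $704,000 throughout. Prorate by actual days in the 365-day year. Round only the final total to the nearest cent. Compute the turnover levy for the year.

1 January – 22 February 2019: 53 days, exemption $543,000 → ($704,000 − $543,000) × 1.9% × 53/365 = $444.1836
23 February – 5 October 2019: 225 days, exemption $84,000 → ($704,000 − $84,000) × 1.9% × 225/365 = $7,261.6438
6 October – 31 December 2019: 87 days, exemption $235,000 → ($704,000 − $235,000) × 1.9% × 87/365 = $2,123.9918
Total = $9,829.8192

$9,829.82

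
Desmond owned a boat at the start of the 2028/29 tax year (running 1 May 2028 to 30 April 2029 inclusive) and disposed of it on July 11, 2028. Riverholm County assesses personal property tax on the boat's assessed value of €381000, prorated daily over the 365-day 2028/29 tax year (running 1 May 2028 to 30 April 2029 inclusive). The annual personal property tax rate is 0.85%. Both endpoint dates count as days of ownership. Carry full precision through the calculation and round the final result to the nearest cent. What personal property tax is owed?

Days held (May 1 – July 11, 2028): 72 out of 365
Tax = €381000 × 0.85% × 72/365 = €638.8274

€638.83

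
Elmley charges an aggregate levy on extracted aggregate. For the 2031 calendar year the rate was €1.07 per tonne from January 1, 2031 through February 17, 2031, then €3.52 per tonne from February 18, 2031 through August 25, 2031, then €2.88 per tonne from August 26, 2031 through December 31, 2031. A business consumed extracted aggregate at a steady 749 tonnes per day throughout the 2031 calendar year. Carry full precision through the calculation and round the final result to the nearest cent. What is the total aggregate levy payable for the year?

January 1 – February 17, 2031: 48 days × 749 tonnes/day = 35,952 tonnes at €1.07/tonne → €38,468.64
February 18 – August 25, 2031: 189 days × 749 tonnes/day = 141,561 tonnes at €3.52/tonne → €498,294.72
August 26 – December 31, 2031: 128 days × 749 tonnes/day = 95,872 tonnes at €2.88/tonne → €276,111.36

€812,874.72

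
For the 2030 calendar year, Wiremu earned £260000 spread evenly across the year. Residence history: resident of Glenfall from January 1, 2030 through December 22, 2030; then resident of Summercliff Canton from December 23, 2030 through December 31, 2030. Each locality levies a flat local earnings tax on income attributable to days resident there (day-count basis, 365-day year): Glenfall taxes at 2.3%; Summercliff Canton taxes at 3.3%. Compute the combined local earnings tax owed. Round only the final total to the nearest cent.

£6044.11

Glenfall, January 1 – December 22, 2030: 356 days → £260000 × 2.3% × 356/365 = £5832.5479
Summercliff Canton, December 23 – December 31, 2030: 9 days → £260000 × 3.3% × 9/365 = £211.5616
Total = £6044.1096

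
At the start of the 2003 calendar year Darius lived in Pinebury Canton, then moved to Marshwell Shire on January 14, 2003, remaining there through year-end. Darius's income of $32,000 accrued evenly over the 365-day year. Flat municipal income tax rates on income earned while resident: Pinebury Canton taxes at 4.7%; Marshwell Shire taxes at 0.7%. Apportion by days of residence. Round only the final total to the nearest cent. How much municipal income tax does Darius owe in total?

Pinebury Canton, January 1 – January 13, 2003: 13 days → $32,000 × 4.7% × 13/365 = $53.5671
Marshwell Shire, January 14 – December 31, 2003: 352 days → $32,000 × 0.7% × 352/365 = $216.0219
Total = $269.5890

$269.59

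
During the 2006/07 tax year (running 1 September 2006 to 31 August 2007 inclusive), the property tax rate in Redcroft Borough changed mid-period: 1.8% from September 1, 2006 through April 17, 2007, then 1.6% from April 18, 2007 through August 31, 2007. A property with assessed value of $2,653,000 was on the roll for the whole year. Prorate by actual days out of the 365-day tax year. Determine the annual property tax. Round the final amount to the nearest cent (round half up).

$45,776.97

September 1, 2006 – April 17, 2007: 229 days at 1.8% → $2,653,000 × 1.8% × 229/365 = $29,960.7288
April 18 – August 31, 2007: 136 days at 1.6% → $2,653,000 × 1.6% × 136/365 = $15,816.2411
Total = $45,776.9699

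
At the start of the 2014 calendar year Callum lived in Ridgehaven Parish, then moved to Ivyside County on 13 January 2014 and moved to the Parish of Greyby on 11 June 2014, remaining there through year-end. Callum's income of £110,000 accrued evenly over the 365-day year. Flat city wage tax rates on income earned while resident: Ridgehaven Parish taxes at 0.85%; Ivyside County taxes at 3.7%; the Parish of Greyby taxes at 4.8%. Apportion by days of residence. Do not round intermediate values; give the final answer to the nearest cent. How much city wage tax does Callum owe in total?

Ridgehaven Parish, 1 January – 12 January 2014: 12 days → £110,000 × 0.85% × 12/365 = £30.7397
Ivyside County, 13 January – 10 June 2014: 149 days → £110,000 × 3.7% × 149/365 = £1,661.4521
The Parish of Greyby, 11 June – 31 December 2014: 204 days → £110,000 × 4.8% × 204/365 = £2,951.0137
Total = £4,643.2055

£4,643.21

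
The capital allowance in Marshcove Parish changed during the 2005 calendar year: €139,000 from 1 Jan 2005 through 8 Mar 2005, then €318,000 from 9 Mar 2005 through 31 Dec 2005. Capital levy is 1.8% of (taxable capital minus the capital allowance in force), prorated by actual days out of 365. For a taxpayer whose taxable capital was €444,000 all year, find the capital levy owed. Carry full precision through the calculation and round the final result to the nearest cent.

€2,859.44

1 Jan – 8 Mar 2005: 67 days, exemption €139,000 → (€444,000 − €139,000) × 1.8% × 67/365 = €1,007.7534
9 Mar – 31 Dec 2005: 298 days, exemption €318,000 → (€444,000 − €318,000) × 1.8% × 298/365 = €1,851.6822
Total = €2,859.4356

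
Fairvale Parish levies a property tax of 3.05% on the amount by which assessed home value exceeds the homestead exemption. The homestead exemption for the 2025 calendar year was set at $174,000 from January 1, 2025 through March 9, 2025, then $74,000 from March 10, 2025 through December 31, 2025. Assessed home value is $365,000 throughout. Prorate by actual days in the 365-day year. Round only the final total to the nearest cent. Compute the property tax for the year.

January 1 – March 9, 2025: 68 days, exemption $174,000 → ($365,000 − $174,000) × 3.05% × 68/365 = $1,085.2986
March 10 – December 31, 2025: 297 days, exemption $74,000 → ($365,000 − $74,000) × 3.05% × 297/365 = $7,221.9822
Total = $8,307.2808

$8,307.28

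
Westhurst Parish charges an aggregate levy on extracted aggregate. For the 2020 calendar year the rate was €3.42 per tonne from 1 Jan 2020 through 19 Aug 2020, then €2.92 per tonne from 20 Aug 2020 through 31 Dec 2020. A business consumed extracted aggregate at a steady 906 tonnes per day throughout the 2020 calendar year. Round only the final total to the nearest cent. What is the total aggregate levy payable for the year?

€1,073,356.32

1 Jan – 19 Aug 2020: 232 days × 906 tonnes/day = 210,192 tonnes at €3.42/tonne → €718,856.64
20 Aug – 31 Dec 2020: 134 days × 906 tonnes/day = 121,404 tonnes at €2.92/tonne → €354,499.68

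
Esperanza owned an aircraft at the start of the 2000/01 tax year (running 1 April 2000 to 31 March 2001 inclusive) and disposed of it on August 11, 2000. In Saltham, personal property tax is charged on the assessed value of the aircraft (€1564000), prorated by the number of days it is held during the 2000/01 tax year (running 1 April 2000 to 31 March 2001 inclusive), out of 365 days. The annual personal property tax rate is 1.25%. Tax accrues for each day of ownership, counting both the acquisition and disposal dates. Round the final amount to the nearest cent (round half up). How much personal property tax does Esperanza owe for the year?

€7123.70

Days held (April 1 – August 11, 2000): 133 out of 365
Tax = €1564000 × 1.25% × 133/365 = €7123.6986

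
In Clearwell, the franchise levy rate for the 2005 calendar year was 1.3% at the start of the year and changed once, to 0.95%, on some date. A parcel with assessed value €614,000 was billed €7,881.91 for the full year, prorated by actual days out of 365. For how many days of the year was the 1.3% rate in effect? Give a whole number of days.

Let d = days at the first rate; then 365 − d days at the second rate.
€614,000 × [1.3%·d + 0.95%·(365−d)] / 365 = €7,881.91
Solving gives d = 348, so the new rate took effect on 15 December 2005.

348 days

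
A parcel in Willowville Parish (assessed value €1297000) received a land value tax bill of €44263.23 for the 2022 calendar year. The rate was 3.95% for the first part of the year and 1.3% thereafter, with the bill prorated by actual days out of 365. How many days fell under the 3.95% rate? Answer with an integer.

291 days

Let d = days at the first rate; then 365 − d days at the second rate.
€1297000 × [3.95%·d + 1.3%·(365−d)] / 365 = €44263.23
Solving gives d = 291, so the new rate took effect on 19 October 2022.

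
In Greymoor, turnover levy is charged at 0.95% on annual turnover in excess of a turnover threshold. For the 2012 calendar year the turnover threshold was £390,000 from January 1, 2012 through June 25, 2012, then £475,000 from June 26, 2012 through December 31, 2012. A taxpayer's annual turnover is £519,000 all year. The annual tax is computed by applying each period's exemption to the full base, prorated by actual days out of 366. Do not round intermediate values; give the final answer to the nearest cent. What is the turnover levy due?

January 1 – June 25, 2012: 177 days, exemption £390,000 → (£519,000 − £390,000) × 0.95% × 177/366 = £592.6598
June 26 – December 31, 2012: 189 days, exemption £475,000 → (£519,000 − £475,000) × 0.95% × 189/366 = £215.8525
Total = £808.5123

£808.51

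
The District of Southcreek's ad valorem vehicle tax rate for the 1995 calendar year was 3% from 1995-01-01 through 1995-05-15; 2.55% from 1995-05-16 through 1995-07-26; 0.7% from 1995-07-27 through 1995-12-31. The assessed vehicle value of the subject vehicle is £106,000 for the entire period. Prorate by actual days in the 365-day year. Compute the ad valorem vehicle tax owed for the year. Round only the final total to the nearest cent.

1995-01-01 to 1995-05-15: 135 days at 3% → £106,000 × 3% × 135/365 = £1,176.1644
1995-05-16 to 1995-07-26: 72 days at 2.55% → £106,000 × 2.55% × 72/365 = £533.1945
1995-07-27 to 1995-12-31: 158 days at 0.7% → £106,000 × 0.7% × 158/365 = £321.1945
Total = £2,030.5534

£2,030.55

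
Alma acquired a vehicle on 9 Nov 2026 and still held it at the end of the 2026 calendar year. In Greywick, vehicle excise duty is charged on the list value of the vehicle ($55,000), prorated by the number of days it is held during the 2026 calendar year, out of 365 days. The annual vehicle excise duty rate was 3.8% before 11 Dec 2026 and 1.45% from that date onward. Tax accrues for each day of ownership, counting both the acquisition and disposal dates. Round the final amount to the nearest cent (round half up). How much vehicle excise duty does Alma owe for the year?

9 Nov – 10 Dec 2026: 32 days at 3.8% → $55,000 × 3.8% × 32/365 = $183.2329
11 Dec – 31 Dec 2026: 21 days at 1.45% → $55,000 × 1.45% × 21/365 = $45.8836
Total = $229.1164

$229.12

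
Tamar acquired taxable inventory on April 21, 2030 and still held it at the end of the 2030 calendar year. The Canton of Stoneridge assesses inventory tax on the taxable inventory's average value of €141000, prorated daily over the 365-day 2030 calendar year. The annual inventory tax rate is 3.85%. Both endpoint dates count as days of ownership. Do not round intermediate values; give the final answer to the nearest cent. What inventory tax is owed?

€3792.51

Days held (April 21 – December 31, 2030): 255 out of 365
Tax = €141000 × 3.85% × 255/365 = €3792.5137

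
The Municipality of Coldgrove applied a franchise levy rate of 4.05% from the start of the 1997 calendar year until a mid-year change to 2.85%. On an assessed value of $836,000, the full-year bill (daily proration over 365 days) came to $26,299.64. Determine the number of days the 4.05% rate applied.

90 days

Let d = days at the first rate; then 365 − d days at the second rate.
$836,000 × [4.05%·d + 2.85%·(365−d)] / 365 = $26,299.64
Solving gives d = 90, so the new rate took effect on April 1, 1997.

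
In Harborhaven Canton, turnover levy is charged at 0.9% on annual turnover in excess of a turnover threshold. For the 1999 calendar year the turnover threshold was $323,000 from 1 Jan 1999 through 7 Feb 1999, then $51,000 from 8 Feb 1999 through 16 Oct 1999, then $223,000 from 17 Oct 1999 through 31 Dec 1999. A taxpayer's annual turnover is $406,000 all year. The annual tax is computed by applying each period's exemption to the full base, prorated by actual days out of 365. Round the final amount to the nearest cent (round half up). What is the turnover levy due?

1 Jan – 7 Feb 1999: 38 days, exemption $323,000 → ($406,000 − $323,000) × 0.9% × 38/365 = $77.7699
8 Feb – 16 Oct 1999: 251 days, exemption $51,000 → ($406,000 − $51,000) × 0.9% × 251/365 = $2,197.1096
17 Oct – 31 Dec 1999: 76 days, exemption $223,000 → ($406,000 − $223,000) × 0.9% × 76/365 = $342.9370
Total = $2,617.8164

$2,617.82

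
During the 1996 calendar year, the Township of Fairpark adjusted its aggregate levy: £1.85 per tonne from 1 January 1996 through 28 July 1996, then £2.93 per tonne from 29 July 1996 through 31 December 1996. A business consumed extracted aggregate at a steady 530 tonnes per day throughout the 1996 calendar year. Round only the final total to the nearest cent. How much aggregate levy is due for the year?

1 January – 28 July 1996: 210 days × 530 tonnes/day = 111,300 tonnes at £1.85/tonne → £205,905.00
29 July – 31 December 1996: 156 days × 530 tonnes/day = 82,680 tonnes at £2.93/tonne → £242,252.40

£448,157.40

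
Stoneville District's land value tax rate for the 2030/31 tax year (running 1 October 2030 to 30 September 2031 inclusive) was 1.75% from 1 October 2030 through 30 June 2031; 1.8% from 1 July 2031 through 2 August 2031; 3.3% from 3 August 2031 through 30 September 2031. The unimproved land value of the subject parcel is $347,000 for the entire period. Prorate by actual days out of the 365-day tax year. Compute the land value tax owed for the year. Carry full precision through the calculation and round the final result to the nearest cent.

1 October 2030 – 30 June 2031: 273 days at 1.75% → $347,000 × 1.75% × 273/365 = $4,541.8973
1 July – 2 August 2031: 33 days at 1.8% → $347,000 × 1.8% × 33/365 = $564.7068
3 August – 30 September 2031: 59 days at 3.3% → $347,000 × 3.3% × 59/365 = $1,850.9836
Total = $6,957.5877

$6,957.59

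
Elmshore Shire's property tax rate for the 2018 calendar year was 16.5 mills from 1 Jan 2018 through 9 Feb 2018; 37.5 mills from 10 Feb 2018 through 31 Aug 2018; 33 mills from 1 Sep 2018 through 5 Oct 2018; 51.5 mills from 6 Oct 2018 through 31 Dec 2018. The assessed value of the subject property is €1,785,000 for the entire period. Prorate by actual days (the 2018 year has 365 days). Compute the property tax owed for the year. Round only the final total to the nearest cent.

1 Jan – 9 Feb 2018: 40 days at 16.5 mills → €1,785,000 × 1.65% × 40/365 = €3,227.6712
10 Feb – 31 Aug 2018: 203 days at 37.5 mills → €1,785,000 × 3.75% × 203/365 = €37,228.2534
1 Sep – 5 Oct 2018: 35 days at 33 mills → €1,785,000 × 3.3% × 35/365 = €5,648.4247
6 Oct – 31 Dec 2018: 87 days at 51.5 mills → €1,785,000 × 5.15% × 87/365 = €21,911.4863
Total = €68,015.8356

€68,015.84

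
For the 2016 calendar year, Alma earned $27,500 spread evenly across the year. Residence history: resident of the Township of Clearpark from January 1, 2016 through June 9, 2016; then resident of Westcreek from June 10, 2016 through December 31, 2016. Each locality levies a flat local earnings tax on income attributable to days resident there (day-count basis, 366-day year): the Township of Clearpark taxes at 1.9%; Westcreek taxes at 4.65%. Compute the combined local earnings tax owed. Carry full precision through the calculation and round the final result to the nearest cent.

$946.08

The Township of Clearpark, January 1 – June 9, 2016: 161 days → $27,500 × 1.9% × 161/366 = $229.8429
Westcreek, June 10 – December 31, 2016: 205 days → $27,500 × 4.65% × 205/366 = $716.2398
Total = $946.0827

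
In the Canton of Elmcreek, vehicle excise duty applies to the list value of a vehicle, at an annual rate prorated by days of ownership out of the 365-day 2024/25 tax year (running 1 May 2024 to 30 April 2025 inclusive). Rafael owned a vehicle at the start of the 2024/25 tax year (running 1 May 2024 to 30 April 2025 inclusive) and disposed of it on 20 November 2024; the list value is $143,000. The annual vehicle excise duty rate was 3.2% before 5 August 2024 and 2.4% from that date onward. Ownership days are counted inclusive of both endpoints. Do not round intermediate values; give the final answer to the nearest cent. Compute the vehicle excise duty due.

1 May – 4 August 2024: 96 days at 3.2% → $143,000 × 3.2% × 96/365 = $1,203.5507
5 August – 20 November 2024: 108 days at 2.4% → $143,000 × 2.4% × 108/365 = $1,015.4959
Total = $2,219.0466

$2,219.05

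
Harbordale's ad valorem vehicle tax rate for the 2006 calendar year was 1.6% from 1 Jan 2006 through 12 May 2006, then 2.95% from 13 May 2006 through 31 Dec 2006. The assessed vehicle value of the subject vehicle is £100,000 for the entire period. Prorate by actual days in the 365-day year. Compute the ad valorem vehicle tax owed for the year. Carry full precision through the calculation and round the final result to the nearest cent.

1 Jan – 12 May 2006: 132 days at 1.6% → £100,000 × 1.6% × 132/365 = £578.6301
13 May – 31 Dec 2006: 233 days at 2.95% → £100,000 × 2.95% × 233/365 = £1,883.1507
Total = £2,461.7808

£2,461.78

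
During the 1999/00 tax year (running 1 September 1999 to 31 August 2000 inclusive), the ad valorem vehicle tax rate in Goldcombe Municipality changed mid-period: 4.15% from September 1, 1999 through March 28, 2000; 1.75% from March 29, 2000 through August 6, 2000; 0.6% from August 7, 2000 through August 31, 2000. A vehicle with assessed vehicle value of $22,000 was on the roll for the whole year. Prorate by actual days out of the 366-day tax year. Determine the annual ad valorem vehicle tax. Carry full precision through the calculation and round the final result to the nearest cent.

$670.67

September 1, 1999 – March 28, 2000: 210 days at 4.15% → $22,000 × 4.15% × 210/366 = $523.8525
March 29 – August 6, 2000: 131 days at 1.75% → $22,000 × 1.75% × 131/366 = $137.8005
August 7 – August 31, 2000: 25 days at 0.6% → $22,000 × 0.6% × 25/366 = $9.0164
Total = $670.6694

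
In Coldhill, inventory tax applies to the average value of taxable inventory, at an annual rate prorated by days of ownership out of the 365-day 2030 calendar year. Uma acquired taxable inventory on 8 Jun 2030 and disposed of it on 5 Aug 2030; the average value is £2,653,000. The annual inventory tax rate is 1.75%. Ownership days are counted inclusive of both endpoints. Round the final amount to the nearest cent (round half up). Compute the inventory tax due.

£7,504.72

Days held (8 Jun – 5 Aug 2030): 59 out of 365
Tax = £2,653,000 × 1.75% × 59/365 = £7,504.7192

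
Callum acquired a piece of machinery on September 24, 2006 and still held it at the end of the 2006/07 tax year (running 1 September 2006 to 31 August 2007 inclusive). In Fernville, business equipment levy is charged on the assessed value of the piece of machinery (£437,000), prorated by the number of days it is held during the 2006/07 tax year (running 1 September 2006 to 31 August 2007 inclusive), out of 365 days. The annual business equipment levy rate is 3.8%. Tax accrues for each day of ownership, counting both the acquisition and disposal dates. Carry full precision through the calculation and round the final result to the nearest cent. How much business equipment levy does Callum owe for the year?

Days held (September 24, 2006 – August 31, 2007): 342 out of 365
Tax = £437,000 × 3.8% × 342/365 = £15,559.5945

£15,559.59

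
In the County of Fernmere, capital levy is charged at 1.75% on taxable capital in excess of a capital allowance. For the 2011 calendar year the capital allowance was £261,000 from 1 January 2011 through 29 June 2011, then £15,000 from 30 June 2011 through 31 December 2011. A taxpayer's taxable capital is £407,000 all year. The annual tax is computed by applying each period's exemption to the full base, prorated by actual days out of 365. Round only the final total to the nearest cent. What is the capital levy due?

1 January – 29 June 2011: 180 days, exemption £261,000 → (£407,000 − £261,000) × 1.75% × 180/365 = £1,260.0000
30 June – 31 December 2011: 185 days, exemption £15,000 → (£407,000 − £15,000) × 1.75% × 185/365 = £3,476.9863
Total = £4,736.9863

£4,736.99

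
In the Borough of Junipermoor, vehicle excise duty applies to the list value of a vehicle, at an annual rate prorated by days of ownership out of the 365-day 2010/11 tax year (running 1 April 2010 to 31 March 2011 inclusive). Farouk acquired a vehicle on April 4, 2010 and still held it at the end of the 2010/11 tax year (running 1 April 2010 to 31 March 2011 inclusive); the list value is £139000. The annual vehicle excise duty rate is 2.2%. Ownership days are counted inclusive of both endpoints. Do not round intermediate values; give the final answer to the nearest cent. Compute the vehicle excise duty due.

Days held (April 4, 2010 – March 31, 2011): 362 out of 365
Tax = £139000 × 2.2% × 362/365 = £3032.8658

£3032.87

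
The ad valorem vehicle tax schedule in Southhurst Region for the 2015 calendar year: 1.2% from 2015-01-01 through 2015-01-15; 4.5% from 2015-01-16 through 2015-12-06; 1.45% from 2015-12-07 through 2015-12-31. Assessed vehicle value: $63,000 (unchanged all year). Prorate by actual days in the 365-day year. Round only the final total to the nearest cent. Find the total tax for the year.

$2,617.95

2015-01-01 to 2015-01-15: 15 days at 1.2% → $63,000 × 1.2% × 15/365 = $31.0685
2015-01-16 to 2015-12-06: 325 days at 4.5% → $63,000 × 4.5% × 325/365 = $2,524.3151
2015-12-07 to 2015-12-31: 25 days at 1.45% → $63,000 × 1.45% × 25/365 = $62.5685
Total = $2,617.9521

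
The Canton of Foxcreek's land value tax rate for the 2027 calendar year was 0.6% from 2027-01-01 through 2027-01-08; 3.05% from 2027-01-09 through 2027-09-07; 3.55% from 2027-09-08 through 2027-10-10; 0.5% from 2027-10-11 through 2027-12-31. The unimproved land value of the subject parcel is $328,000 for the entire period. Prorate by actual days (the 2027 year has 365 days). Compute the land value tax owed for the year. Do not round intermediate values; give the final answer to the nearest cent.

$8,097.11

2027-01-01 to 2027-01-08: 8 days at 0.6% → $328,000 × 0.6% × 8/365 = $43.1342
2027-01-09 to 2027-09-07: 242 days at 3.05% → $328,000 × 3.05% × 242/365 = $6,632.7890
2027-09-08 to 2027-10-10: 33 days at 3.55% → $328,000 × 3.55% × 33/365 = $1,052.7452
2027-10-11 to 2027-12-31: 82 days at 0.5% → $328,000 × 0.5% × 82/365 = $368.4384
Total = $8,097.1068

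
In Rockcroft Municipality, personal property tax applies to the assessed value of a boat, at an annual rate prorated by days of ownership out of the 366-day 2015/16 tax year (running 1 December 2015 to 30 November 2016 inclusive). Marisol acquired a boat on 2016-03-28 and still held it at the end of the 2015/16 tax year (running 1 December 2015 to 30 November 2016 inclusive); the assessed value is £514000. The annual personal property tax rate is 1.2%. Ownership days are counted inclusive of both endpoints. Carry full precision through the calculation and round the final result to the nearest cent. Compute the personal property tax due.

Days held (2016-03-28 to 2016-11-30): 248 out of 366
Tax = £514000 × 1.2% × 248/366 = £4179.4098

£4179.41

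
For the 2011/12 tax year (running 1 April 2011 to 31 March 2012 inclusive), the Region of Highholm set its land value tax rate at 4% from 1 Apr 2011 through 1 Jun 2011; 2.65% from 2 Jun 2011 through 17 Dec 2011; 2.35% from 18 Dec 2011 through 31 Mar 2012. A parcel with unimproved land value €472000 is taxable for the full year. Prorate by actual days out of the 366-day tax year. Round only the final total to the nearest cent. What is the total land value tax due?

€13181.18

1 Apr – 1 Jun 2011: 62 days at 4% → €472000 × 4% × 62/366 = €3198.2514
2 Jun – 17 Dec 2011: 199 days at 2.65% → €472000 × 2.65% × 199/366 = €6800.7978
18 Dec 2011 – 31 Mar 2012: 105 days at 2.35% → €472000 × 2.35% × 105/366 = €3182.1311
Total = €13181.1803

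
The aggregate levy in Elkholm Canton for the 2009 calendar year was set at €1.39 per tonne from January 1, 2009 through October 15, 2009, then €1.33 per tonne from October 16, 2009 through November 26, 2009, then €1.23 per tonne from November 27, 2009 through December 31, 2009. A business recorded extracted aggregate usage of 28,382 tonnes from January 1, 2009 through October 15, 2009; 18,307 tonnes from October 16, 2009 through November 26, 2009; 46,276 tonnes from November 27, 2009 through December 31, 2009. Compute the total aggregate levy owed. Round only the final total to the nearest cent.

€120,718.77

January 1 – October 15, 2009: 28,382 tonnes at €1.39/tonne → €39,450.98
October 16 – November 26, 2009: 18,307 tonnes at €1.33/tonne → €24,348.31
November 27 – December 31, 2009: 46,276 tonnes at €1.23/tonne → €56,919.48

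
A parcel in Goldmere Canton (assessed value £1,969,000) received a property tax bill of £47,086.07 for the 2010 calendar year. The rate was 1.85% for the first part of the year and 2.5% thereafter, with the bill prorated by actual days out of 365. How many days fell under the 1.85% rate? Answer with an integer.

Let d = days at the first rate; then 365 − d days at the second rate.
£1,969,000 × [1.85%·d + 2.5%·(365−d)] / 365 = £47,086.07
Solving gives d = 61, so the new rate took effect on 3 Mar 2010.

61 days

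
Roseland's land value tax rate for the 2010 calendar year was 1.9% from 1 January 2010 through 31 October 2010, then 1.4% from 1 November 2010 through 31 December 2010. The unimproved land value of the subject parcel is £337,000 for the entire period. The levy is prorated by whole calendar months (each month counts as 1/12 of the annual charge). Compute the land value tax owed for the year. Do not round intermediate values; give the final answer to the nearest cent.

£6,122.17

1 January – 31 October 2010: 10 months at 1.9% → £337,000 × 1.9% × 10/12 = £5,335.8333
1 November – 31 December 2010: 2 months at 1.4% → £337,000 × 1.4% × 2/12 = £786.3333
Total = £6,122.1667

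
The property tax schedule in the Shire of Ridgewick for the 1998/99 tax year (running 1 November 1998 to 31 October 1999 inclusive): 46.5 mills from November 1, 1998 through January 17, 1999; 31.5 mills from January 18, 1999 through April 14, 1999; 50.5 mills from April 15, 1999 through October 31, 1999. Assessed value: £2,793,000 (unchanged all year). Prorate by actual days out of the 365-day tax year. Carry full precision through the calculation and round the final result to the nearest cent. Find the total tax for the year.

November 1, 1998 – January 17, 1999: 78 days at 46.5 mills → £2,793,000 × 4.65% × 78/365 = £27,754.0027
January 18 – April 14, 1999: 87 days at 31.5 mills → £2,793,000 × 3.15% × 87/365 = £20,970.4562
April 15 – October 31, 1999: 200 days at 50.5 mills → £2,793,000 × 5.05% × 200/365 = £77,285.7534
Total = £126,010.2123

£126,010.21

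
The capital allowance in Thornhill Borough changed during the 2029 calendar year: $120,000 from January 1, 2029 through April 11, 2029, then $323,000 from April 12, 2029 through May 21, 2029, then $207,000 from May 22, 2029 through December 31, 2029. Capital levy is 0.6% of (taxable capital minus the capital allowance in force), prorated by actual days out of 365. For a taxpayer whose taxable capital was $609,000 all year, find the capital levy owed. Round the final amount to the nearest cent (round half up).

$2,480.17

January 1 – April 11, 2029: 101 days, exemption $120,000 → ($609,000 − $120,000) × 0.6% × 101/365 = $811.8740
April 12 – May 21, 2029: 40 days, exemption $323,000 → ($609,000 − $323,000) × 0.6% × 40/365 = $188.0548
May 22 – December 31, 2029: 224 days, exemption $207,000 → ($609,000 − $207,000) × 0.6% × 224/365 = $1,480.2411
Total = $2,480.1699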